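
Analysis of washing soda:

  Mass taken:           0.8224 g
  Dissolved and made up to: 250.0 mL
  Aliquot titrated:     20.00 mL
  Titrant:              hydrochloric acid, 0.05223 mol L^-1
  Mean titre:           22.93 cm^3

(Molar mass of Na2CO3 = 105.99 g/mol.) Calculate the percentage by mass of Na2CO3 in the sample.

Na2CO3 + 2 HCl → 2 NaCl + H2O + CO2
n(HCl) per titration = 0.02293 × 0.05223 = 1.198 × 10^-3 mol
From the 1:2 ratio, n(Na2CO3) in each aliquot = 1/2 × 1.198 × 10^-3 = 5.988 × 10^-4 mol
n(Na2CO3) in the whole flask = 5.988 × 10^-4 × 250.0/20.00 = 7.485 × 10^-3 mol
mass of Na2CO3 = 7.485 × 10^-3 × 105.99 = 0.7934 g
% Na2CO3 = 0.7934 / 0.8224 × 100 = 96.47 %

96.47 %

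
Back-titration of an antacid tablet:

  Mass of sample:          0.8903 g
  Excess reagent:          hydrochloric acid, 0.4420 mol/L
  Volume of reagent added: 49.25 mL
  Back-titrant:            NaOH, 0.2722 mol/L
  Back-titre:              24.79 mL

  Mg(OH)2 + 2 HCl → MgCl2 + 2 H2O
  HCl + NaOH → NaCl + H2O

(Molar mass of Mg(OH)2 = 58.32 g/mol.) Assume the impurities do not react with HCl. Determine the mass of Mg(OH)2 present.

n(HCl) added = 0.04925 × 0.4420 = 0.02177 mol
n(NaOH) used in back-titration = 0.02479 × 0.2722 = 6.748 × 10^-3 mol
n(HCl) left over = 6.748 × 10^-3 mol (1:1 ratio)
n(HCl) consumed by analyte = 0.02177 − 6.748 × 10^-3 = 0.01502 mol
From the 1:2 ratio, n(Mg(OH)2) = 1/2 × 0.01502 = 7.510 × 10^-3 mol
mass of Mg(OH)2 = 7.510 × 10^-3 × 58.32 = 0.4380 g

0.4380 g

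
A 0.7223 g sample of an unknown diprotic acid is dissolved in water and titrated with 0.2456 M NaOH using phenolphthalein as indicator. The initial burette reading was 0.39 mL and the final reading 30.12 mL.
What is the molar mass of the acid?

n(NaOH) = 0.02973 L × 0.2456 mol/L = 7.302 × 10^-3 mol
From the 1:2 ratio, n(H2A) = 1/2 × 7.302 × 10^-3 = 3.651 × 10^-3 mol
M = m / n = 0.7223 g / 3.651 × 10^-3 mol = 197.8 g/mol

197.8 g/mol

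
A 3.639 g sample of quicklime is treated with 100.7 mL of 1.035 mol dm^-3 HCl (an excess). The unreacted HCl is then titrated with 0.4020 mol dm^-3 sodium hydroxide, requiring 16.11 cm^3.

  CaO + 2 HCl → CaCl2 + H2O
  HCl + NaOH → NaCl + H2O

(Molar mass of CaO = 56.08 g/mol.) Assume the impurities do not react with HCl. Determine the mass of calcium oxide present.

2.741 g

n(HCl) added = 0.1007 × 1.035 = 0.1042 mol
n(NaOH) used in back-titration = 0.01611 × 0.4020 = 6.476 × 10^-3 mol
n(HCl) left over = 6.476 × 10^-3 mol (1:1 ratio)
n(HCl) consumed by analyte = 0.1042 − 6.476 × 10^-3 = 0.09775 mol
From the 1:2 ratio, n(CaO) = 1/2 × 0.09775 = 0.04887 mol
mass of CaO = 0.04887 × 56.08 = 2.741 g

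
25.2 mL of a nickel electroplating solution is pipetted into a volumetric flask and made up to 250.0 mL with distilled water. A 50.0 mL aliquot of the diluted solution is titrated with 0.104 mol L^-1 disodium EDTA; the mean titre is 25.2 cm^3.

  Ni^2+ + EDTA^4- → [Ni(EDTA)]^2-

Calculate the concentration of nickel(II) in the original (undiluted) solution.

n(EDTA) = 0.0252 × 0.104 = 2.62 × 10^-3 mol
n(Ni2+) in the aliquot = 2.62 × 10^-3 mol (1:1 ratio)
[Ni2+]_dilute = 2.62 × 10^-3 / 0.0500 = 0.0524 mol/L
Dilution factor = 250.0 / 25.2 = 9.921
[Ni2+]_stock = 0.0524 × 9.921 = 0.520 mol/L

0.520 mol/L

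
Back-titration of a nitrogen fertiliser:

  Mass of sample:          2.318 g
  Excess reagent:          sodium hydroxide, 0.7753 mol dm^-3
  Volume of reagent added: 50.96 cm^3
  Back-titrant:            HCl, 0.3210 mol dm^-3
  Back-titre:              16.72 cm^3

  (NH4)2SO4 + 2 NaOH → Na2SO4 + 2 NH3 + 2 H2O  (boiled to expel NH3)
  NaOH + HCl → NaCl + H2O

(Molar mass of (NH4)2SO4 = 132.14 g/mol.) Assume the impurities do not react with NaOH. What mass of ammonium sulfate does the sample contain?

n(NaOH) added = 0.05096 × 0.7753 = 0.03951 mol
n(HCl) used in back-titration = 0.01672 × 0.3210 = 5.367 × 10^-3 mol
n(NaOH) left over = 5.367 × 10^-3 mol (1:1 ratio)
n(NaOH) consumed by analyte = 0.03951 − 5.367 × 10^-3 = 0.03414 mol
From the 1:2 ratio, n((NH4)2SO4) = 1/2 × 0.03414 = 0.01707 mol
mass of (NH4)2SO4 = 0.01707 × 132.14 = 2.256 g

2.256 g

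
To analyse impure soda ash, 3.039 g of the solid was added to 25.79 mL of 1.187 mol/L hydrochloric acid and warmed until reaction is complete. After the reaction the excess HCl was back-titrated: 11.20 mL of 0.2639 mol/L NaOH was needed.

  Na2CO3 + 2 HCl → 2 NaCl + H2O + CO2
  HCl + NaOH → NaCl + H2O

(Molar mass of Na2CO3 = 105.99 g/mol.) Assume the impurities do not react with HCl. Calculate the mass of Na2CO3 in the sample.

n(HCl) added = 0.02579 × 1.187 = 0.03061 mol
n(NaOH) used in back-titration = 0.01120 × 0.2639 = 2.956 × 10^-3 mol
n(HCl) left over = 2.956 × 10^-3 mol (1:1 ratio)
n(HCl) consumed by analyte = 0.03061 − 2.956 × 10^-3 = 0.02766 mol
From the 1:2 ratio, n(Na2CO3) = 1/2 × 0.02766 = 0.01383 mol
mass of Na2CO3 = 0.01383 × 105.99 = 1.466 g

1.466 g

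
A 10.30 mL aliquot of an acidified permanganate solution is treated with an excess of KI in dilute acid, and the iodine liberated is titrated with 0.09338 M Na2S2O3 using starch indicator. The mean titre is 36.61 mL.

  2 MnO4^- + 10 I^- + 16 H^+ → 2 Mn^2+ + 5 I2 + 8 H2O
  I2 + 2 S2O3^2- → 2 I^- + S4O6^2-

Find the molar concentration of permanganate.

n(S2O3^2-) = 0.03661 × 0.09338 = 3.419 × 10^-3 mol
n(I2) = n(S2O3^2-)/2 = 1.709 × 10^-3 mol
From the 2:5 ratio, n(MnO4^-) in the aliquot = 2/5 × 1.709 × 10^-3 = 6.837 × 10^-4 mol
[MnO4^-] = 6.837 × 10^-4 / 0.01030 = 0.06638 mol/L

0.06638 M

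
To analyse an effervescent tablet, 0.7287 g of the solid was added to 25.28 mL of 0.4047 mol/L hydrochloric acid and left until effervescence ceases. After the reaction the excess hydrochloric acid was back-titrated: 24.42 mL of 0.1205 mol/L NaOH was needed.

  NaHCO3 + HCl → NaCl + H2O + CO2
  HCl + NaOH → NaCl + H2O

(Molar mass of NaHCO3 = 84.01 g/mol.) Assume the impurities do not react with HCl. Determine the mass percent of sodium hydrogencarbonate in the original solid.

n(HCl) added = 0.02528 × 0.4047 = 0.01023 mol
n(NaOH) used in back-titration = 0.02442 × 0.1205 = 2.943 × 10^-3 mol
n(HCl) left over = 2.943 × 10^-3 mol (1:1 ratio)
n(HCl) consumed by analyte = 0.01023 − 2.943 × 10^-3 = 7.288 × 10^-3 mol
n(NaHCO3) = 7.288 × 10^-3 mol (1:1 ratio)
mass of NaHCO3 = 7.288 × 10^-3 × 84.01 = 0.6123 g
% NaHCO3 = 0.6123 / 0.7287 × 100 = 84.02 %

84.02 %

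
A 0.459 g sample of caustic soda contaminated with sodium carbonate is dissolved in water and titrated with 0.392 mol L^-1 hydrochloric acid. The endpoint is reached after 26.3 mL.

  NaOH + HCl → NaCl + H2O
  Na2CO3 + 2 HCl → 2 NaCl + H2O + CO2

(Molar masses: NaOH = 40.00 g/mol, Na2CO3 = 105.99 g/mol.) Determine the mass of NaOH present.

0.269 g

n(HCl) = 0.0263 × 0.392 = 0.0103 mol
Let x = n(NaOH), y = n(Na2CO3).
Titrant: 1x + 2y = 0.0103;  mass: 40.00x + 105.99y = 0.459
Solving, x = 6.72 × 10^-3 mol, y = 1.79 × 10^-3 mol
mass of NaOH = 6.72 × 10^-3 × 40.00 = 0.269 g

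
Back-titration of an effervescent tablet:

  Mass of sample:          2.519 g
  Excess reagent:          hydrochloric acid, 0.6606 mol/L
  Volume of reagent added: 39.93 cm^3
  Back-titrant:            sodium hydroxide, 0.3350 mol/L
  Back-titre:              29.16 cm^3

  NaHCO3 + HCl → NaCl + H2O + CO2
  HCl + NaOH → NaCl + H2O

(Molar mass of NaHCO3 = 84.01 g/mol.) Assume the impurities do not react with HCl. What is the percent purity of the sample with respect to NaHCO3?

55.39 %

n(HCl) added = 0.03993 × 0.6606 = 0.02638 mol
n(NaOH) used in back-titration = 0.02916 × 0.3350 = 9.769 × 10^-3 mol
n(HCl) left over = 9.769 × 10^-3 mol (1:1 ratio)
n(HCl) consumed by analyte = 0.02638 − 9.769 × 10^-3 = 0.01661 mol
n(NaHCO3) = 0.01661 mol (1:1 ratio)
mass of NaHCO3 = 0.01661 × 84.01 = 1.395 g
% NaHCO3 = 1.395 / 2.519 × 100 = 55.39 %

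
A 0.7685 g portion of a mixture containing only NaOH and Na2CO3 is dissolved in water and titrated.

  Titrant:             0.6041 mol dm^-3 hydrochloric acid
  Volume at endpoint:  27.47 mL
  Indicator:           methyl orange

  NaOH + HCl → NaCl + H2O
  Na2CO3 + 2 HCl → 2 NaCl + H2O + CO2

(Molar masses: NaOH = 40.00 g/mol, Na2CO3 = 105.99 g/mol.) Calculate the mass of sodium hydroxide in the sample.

n(HCl) = 0.02747 × 0.6041 = 0.01659 mol
Let x = n(NaOH), y = n(Na2CO3).
Titrant: 1x + 2y = 0.01659;  mass: 40.00x + 105.99y = 0.7685
Solving, x = 8.537 × 10^-3 mol, y = 4.029 × 10^-3 mol
mass of NaOH = 8.537 × 10^-3 × 40.00 = 0.3415 g

0.3415 g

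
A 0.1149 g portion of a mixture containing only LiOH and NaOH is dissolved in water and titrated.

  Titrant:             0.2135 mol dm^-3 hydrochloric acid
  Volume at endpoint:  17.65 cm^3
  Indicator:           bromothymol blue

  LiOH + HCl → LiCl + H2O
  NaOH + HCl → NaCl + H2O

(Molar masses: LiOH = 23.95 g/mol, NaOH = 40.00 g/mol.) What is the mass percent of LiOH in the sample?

n(HCl) = 0.01765 × 0.2135 = 3.768 × 10^-3 mol
Let x = n(LiOH), y = n(NaOH).
Titrant: 1x + 1y = 3.768 × 10^-3;  mass: 23.95x + 40.00y = 0.1149
Solving, x = 2.232 × 10^-3 mol, y = 1.536 × 10^-3 mol
mass of LiOH = 2.232 × 10^-3 × 23.95 = 0.05347 g
% LiOH = 0.05347 / 0.1149 × 100 = 46.53 %

46.53 %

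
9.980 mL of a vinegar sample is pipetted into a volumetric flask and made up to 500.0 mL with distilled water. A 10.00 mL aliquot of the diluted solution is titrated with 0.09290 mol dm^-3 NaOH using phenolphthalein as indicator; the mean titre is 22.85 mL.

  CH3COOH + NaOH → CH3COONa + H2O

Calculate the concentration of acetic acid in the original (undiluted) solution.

n(NaOH) = 0.02285 × 0.09290 = 2.123 × 10^-3 mol
n(CH3COOH) in the aliquot = 2.123 × 10^-3 mol (1:1 ratio)
[CH3COOH]_dilute = 2.123 × 10^-3 / 0.01000 = 0.2123 mol/L
Dilution factor = 500.0 / 9.980 = 50.10
[CH3COOH]_stock = 0.2123 × 50.10 = 10.64 mol/L

10.64 mol/L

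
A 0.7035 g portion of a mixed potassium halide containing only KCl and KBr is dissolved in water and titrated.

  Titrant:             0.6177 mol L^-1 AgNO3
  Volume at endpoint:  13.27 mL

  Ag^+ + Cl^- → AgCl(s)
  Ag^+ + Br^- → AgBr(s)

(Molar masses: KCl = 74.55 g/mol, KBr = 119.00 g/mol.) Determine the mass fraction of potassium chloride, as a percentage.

64.83 %

n(AgNO3) = 0.01327 × 0.6177 = 8.197 × 10^-3 mol
Let x = n(KCl), y = n(KBr).
Titrant: 1x + 1y = 8.197 × 10^-3;  mass: 74.55x + 119.00y = 0.7035
Solving, x = 6.118 × 10^-3 mol, y = 2.079 × 10^-3 mol
mass of KCl = 6.118 × 10^-3 × 74.55 = 0.4561 g
% KCl = 0.4561 / 0.7035 × 100 = 64.83 %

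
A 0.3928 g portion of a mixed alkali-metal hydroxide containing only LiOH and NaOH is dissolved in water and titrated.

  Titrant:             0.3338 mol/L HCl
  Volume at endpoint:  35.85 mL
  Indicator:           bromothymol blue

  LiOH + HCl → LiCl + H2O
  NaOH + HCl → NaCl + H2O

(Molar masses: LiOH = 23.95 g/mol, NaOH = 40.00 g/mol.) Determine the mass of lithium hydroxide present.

n(HCl) = 0.03585 × 0.3338 = 0.01197 mol
Let x = n(LiOH), y = n(NaOH).
Titrant: 1x + 1y = 0.01197;  mass: 23.95x + 40.00y = 0.3928
Solving, x = 5.350 × 10^-3 mol, y = 6.617 × 10^-3 mol
mass of LiOH = 5.350 × 10^-3 × 23.95 = 0.1281 g

0.1281 g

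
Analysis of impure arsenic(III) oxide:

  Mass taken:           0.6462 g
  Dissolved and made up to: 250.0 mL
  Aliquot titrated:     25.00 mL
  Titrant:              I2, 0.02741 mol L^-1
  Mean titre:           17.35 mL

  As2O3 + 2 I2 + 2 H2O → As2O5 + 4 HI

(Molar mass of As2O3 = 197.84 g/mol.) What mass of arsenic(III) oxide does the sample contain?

0.4704 g

n(I2) per titration = 0.01735 × 0.02741 = 4.756 × 10^-4 mol
From the 1:2 ratio, n(As2O3) in each aliquot = 1/2 × 4.756 × 10^-4 = 2.378 × 10^-4 mol
n(As2O3) in the whole flask = 2.378 × 10^-4 × 250.0/25.00 = 2.378 × 10^-3 mol
mass of As2O3 = 2.378 × 10^-3 × 197.84 = 0.4704 g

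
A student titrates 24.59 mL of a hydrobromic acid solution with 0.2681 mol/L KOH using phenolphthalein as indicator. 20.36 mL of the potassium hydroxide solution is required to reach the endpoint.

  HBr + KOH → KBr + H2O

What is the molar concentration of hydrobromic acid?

n(KOH) = 0.02036 L × 0.2681 mol/L = 5.459 × 10^-3 mol
n(HBr) = 5.459 × 10^-3 mol (1:1 mole ratio)
[HBr] = 5.459 × 10^-3 mol / 0.02459 L = 0.2220 mol/L

0.2220 mol/L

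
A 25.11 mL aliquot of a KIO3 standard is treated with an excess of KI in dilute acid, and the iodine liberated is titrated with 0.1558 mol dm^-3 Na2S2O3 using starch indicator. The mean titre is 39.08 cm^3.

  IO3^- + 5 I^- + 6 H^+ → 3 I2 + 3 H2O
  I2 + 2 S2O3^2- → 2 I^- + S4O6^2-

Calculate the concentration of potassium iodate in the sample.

n(S2O3^2-) = 0.03908 × 0.1558 = 6.089 × 10^-3 mol
n(I2) = n(S2O3^2-)/2 = 3.044 × 10^-3 mol
From the 1:3 ratio, n(IO3^-) in the aliquot = 1/3 × 3.044 × 10^-3 = 1.015 × 10^-3 mol
[IO3^-] = 1.015 × 10^-3 / 0.02511 = 0.04041 mol/L

0.04041 mol/L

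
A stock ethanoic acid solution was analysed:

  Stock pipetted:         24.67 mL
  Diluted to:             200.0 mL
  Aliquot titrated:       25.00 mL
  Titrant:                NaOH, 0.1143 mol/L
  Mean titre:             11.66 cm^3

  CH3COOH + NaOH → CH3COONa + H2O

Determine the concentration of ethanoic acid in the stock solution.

0.4322 mol/L

n(NaOH) = 0.01166 × 0.1143 = 1.333 × 10^-3 mol
n(CH3COOH) in the aliquot = 1.333 × 10^-3 mol (1:1 ratio)
[CH3COOH]_dilute = 1.333 × 10^-3 / 0.02500 = 0.05331 mol/L
Dilution factor = 200.0 / 24.67 = 8.107
[CH3COOH]_stock = 0.05331 × 8.107 = 0.4322 mol/L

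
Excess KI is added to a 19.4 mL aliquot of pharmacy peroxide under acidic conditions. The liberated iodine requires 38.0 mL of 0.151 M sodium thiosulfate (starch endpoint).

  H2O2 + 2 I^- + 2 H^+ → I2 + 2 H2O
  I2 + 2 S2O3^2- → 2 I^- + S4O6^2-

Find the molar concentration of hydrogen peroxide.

0.148 M

n(S2O3^2-) = 0.0380 × 0.151 = 5.74 × 10^-3 mol
n(I2) = n(S2O3^2-)/2 = 2.87 × 10^-3 mol
n(H2O2) in the aliquot = 2.87 × 10^-3 mol (1:1 ratio)
[H2O2] = 2.87 × 10^-3 / 0.0194 = 0.148 mol/L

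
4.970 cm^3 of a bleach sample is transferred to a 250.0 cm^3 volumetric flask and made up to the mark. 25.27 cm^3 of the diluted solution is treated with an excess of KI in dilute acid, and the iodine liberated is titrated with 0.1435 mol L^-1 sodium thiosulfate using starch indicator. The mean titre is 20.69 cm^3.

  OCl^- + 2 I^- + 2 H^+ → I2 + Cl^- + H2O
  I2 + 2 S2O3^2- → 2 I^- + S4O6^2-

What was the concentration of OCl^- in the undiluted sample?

2.955 mol/L

n(S2O3^2-) = 0.02069 × 0.1435 = 2.969 × 10^-3 mol
n(I2) = n(S2O3^2-)/2 = 1.485 × 10^-3 mol
n(OCl^-) in the aliquot = 1.485 × 10^-3 mol (1:1 ratio)
[OCl^-]_dilute = 1.485 × 10^-3 / 0.02527 = 0.05875 mol/L
[OCl^-]_original = 0.05875 × 250.0/4.970 = 2.955 mol/L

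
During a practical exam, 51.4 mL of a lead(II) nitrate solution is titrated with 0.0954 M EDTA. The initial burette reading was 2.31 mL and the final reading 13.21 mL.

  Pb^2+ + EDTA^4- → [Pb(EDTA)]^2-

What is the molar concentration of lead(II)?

n(EDTA) = 0.0109 L × 0.0954 mol/L = 1.04 × 10^-3 mol
n(Pb2+) = 1.04 × 10^-3 mol (1:1 mole ratio)
[Pb2+] = 1.04 × 10^-3 mol / 0.0514 L = 0.0202 mol/L

0.0202 M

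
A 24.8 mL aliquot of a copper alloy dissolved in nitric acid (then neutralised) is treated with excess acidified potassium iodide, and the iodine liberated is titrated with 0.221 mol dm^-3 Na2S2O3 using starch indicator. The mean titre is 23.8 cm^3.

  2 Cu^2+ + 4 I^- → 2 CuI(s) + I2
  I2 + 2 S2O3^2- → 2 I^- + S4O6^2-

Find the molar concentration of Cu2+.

0.212 mol/L

n(S2O3^2-) = 0.0238 × 0.221 = 5.26 × 10^-3 mol
n(I2) = n(S2O3^2-)/2 = 2.63 × 10^-3 mol
From the 2:1 ratio, n(Cu2+) in the aliquot = 2/1 × 2.63 × 10^-3 = 5.26 × 10^-3 mol
[Cu2+] = 5.26 × 10^-3 / 0.0248 = 0.212 mol/L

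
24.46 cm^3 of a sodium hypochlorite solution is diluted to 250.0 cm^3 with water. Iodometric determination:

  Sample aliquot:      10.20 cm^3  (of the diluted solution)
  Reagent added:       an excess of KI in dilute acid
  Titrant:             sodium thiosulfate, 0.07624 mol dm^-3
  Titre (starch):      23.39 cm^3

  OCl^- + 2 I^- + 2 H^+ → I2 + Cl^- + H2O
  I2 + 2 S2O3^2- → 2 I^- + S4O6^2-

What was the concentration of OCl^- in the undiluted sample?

0.8934 mol/L

n(S2O3^2-) = 0.02339 × 0.07624 = 1.783 × 10^-3 mol
n(I2) = n(S2O3^2-)/2 = 8.916 × 10^-4 mol
n(OCl^-) in the aliquot = 8.916 × 10^-4 mol (1:1 ratio)
[OCl^-]_dilute = 8.916 × 10^-4 / 0.01020 = 0.08741 mol/L
[OCl^-]_original = 0.08741 × 250.0/24.46 = 0.8934 mol/L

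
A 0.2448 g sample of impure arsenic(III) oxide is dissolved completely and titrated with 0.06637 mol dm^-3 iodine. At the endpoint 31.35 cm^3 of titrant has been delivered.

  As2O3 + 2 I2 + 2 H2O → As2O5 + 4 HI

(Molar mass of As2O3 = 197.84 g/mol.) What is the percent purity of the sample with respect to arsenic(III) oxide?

n(I2) = 0.03135 L × 0.06637 mol/L = 2.081 × 10^-3 mol
From the 1:2 ratio, n(As2O3) = 1/2 × 2.081 × 10^-3 = 1.040 × 10^-3 mol
mass of As2O3 = 1.040 × 10^-3 × 197.84 g/mol = 0.2058 g
% As2O3 = 0.2058 / 0.2448 × 100 = 84.08 %

84.08 %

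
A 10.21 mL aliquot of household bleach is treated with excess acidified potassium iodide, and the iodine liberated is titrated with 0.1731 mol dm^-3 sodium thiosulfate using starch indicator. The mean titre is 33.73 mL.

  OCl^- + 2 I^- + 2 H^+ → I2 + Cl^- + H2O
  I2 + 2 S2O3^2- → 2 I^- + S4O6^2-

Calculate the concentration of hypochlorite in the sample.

0.2859 mol/L

n(S2O3^2-) = 0.03373 × 0.1731 = 5.839 × 10^-3 mol
n(I2) = n(S2O3^2-)/2 = 2.919 × 10^-3 mol
n(OCl^-) in the aliquot = 2.919 × 10^-3 mol (1:1 ratio)
[OCl^-] = 2.919 × 10^-3 / 0.01021 = 0.2859 mol/L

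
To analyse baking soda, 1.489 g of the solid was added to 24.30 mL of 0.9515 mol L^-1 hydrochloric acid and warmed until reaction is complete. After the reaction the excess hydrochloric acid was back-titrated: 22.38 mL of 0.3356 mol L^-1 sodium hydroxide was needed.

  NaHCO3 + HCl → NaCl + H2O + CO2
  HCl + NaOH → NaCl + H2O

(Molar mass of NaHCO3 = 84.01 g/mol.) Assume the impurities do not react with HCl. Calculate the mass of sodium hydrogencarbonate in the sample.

n(HCl) added = 0.02430 × 0.9515 = 0.02312 mol
n(NaOH) used in back-titration = 0.02238 × 0.3356 = 7.511 × 10^-3 mol
n(HCl) left over = 7.511 × 10^-3 mol (1:1 ratio)
n(HCl) consumed by analyte = 0.02312 − 7.511 × 10^-3 = 0.01561 mol
n(NaHCO3) = 0.01561 mol (1:1 ratio)
mass of NaHCO3 = 0.01561 × 84.01 = 1.311 g

1.311 g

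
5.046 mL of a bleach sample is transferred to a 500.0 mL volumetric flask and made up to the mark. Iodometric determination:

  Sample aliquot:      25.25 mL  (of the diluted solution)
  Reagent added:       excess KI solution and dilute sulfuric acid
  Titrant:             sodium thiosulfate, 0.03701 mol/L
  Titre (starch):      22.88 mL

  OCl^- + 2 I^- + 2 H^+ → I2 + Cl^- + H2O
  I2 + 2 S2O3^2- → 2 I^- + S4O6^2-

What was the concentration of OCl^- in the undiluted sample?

1.662 mol/L

n(S2O3^2-) = 0.02288 × 0.03701 = 8.468 × 10^-4 mol
n(I2) = n(S2O3^2-)/2 = 4.234 × 10^-4 mol
n(OCl^-) in the aliquot = 4.234 × 10^-4 mol (1:1 ratio)
[OCl^-]_dilute = 4.234 × 10^-4 / 0.02525 = 0.01677 mol/L
[OCl^-]_original = 0.01677 × 500.0/5.046 = 1.662 mol/L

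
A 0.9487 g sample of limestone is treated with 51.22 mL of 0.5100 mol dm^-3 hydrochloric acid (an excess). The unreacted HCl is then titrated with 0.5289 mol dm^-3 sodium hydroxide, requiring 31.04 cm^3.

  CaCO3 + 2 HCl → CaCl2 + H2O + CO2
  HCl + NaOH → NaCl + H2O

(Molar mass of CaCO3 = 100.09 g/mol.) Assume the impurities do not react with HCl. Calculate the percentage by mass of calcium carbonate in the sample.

51.20 %

n(HCl) added = 0.05122 × 0.5100 = 0.02612 mol
n(NaOH) used in back-titration = 0.03104 × 0.5289 = 0.01642 mol
n(HCl) left over = 0.01642 mol (1:1 ratio)
n(HCl) consumed by analyte = 0.02612 − 0.01642 = 9.705 × 10^-3 mol
From the 1:2 ratio, n(CaCO3) = 1/2 × 9.705 × 10^-3 = 4.853 × 10^-3 mol
mass of CaCO3 = 4.853 × 10^-3 × 100.09 = 0.4857 g
% CaCO3 = 0.4857 / 0.9487 × 100 = 51.20 %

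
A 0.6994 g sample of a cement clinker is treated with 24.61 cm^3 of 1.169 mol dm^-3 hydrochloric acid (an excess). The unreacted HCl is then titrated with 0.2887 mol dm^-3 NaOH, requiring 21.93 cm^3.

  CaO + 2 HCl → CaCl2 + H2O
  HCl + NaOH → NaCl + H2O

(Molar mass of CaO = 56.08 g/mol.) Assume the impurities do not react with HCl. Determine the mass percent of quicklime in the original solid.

n(HCl) added = 0.02461 × 1.169 = 0.02877 mol
n(NaOH) used in back-titration = 0.02193 × 0.2887 = 6.331 × 10^-3 mol
n(HCl) left over = 6.331 × 10^-3 mol (1:1 ratio)
n(HCl) consumed by analyte = 0.02877 − 6.331 × 10^-3 = 0.02244 mol
From the 1:2 ratio, n(CaO) = 1/2 × 0.02244 = 0.01122 mol
mass of CaO = 0.01122 × 56.08 = 0.6292 g
% CaO = 0.6292 / 0.6994 × 100 = 89.96 %

89.96 %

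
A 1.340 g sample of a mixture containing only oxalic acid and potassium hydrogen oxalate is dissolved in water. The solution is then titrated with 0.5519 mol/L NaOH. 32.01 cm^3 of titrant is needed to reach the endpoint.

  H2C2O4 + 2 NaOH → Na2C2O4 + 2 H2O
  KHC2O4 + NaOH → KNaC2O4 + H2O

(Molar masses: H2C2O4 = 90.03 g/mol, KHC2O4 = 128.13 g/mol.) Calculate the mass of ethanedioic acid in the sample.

0.5002 g

n(NaOH) = 0.03201 × 0.5519 = 0.01767 mol
Let x = n(H2C2O4), y = n(KHC2O4).
Titrant: 2x + 1y = 0.01767;  mass: 90.03x + 128.13y = 1.340
Solving, x = 5.556 × 10^-3 mol, y = 6.554 × 10^-3 mol
mass of H2C2O4 = 5.556 × 10^-3 × 90.03 = 0.5002 g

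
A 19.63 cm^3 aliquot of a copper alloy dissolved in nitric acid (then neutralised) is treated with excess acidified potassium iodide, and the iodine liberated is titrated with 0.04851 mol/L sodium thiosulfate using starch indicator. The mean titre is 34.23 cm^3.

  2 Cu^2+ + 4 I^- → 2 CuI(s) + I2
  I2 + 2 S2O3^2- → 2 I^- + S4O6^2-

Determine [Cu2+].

0.08459 mol/L

n(S2O3^2-) = 0.03423 × 0.04851 = 1.660 × 10^-3 mol
n(I2) = n(S2O3^2-)/2 = 8.302 × 10^-4 mol
From the 2:1 ratio, n(Cu2+) in the aliquot = 2/1 × 8.302 × 10^-4 = 1.660 × 10^-3 mol
[Cu2+] = 1.660 × 10^-3 / 0.01963 = 0.08459 mol/L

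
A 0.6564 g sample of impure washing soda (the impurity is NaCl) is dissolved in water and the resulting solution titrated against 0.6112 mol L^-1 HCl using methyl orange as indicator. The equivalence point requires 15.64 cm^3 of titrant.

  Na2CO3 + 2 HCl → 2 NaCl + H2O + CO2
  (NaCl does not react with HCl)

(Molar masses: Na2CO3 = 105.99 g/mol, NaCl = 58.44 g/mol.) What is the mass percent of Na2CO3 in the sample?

n(HCl) = 0.01564 × 0.6112 = 9.559 × 10^-3 mol
Let x = n(Na2CO3), y = n(NaCl).
Titrant: 2x = 9.559 × 10^-3;  mass: 105.99x + 58.44y = 0.6564
Solving, x = 4.780 × 10^-3 mol, y = 2.564 × 10^-3 mol
mass of Na2CO3 = 4.780 × 10^-3 × 105.99 = 0.5066 g
% Na2CO3 = 0.5066 / 0.6564 × 100 = 77.18 %

77.18 %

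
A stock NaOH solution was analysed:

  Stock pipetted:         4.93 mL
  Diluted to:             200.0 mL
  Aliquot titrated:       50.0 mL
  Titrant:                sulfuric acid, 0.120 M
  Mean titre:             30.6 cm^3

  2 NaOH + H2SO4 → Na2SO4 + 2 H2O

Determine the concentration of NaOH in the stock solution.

n(H2SO4) = 0.0306 × 0.120 = 3.67 × 10^-3 mol
From the 2:1 ratio, n(NaOH) in the aliquot = 2/1 × 3.67 × 10^-3 = 7.34 × 10^-3 mol
[NaOH]_dilute = 7.34 × 10^-3 / 0.0500 = 0.147 mol/L
Dilution factor = 200.0 / 4.93 = 40.57
[NaOH]_stock = 0.147 × 40.57 = 5.96 mol/L

5.96 M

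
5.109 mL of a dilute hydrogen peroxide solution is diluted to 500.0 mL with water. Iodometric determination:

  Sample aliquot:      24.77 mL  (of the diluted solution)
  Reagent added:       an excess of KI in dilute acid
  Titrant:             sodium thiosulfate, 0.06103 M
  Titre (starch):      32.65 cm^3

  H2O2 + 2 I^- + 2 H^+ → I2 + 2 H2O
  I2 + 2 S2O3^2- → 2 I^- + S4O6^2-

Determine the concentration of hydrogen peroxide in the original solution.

3.936 M

n(S2O3^2-) = 0.03265 × 0.06103 = 1.993 × 10^-3 mol
n(I2) = n(S2O3^2-)/2 = 9.963 × 10^-4 mol
n(H2O2) in the aliquot = 9.963 × 10^-4 mol (1:1 ratio)
[H2O2]_dilute = 9.963 × 10^-4 / 0.02477 = 0.04022 mol/L
[H2O2]_original = 0.04022 × 500.0/5.109 = 3.936 mol/L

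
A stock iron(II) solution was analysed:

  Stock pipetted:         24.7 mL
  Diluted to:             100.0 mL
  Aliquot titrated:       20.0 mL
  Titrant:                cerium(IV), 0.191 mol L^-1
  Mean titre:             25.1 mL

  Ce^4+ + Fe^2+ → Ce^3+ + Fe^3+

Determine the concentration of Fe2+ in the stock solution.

n(Ce4+) = 0.0251 × 0.191 = 4.79 × 10^-3 mol
n(Fe2+) in the aliquot = 4.79 × 10^-3 mol (1:1 ratio)
[Fe2+]_dilute = 4.79 × 10^-3 / 0.0200 = 0.240 mol/L
Dilution factor = 100.0 / 24.7 = 4.049
[Fe2+]_stock = 0.240 × 4.049 = 0.970 mol/L

0.970 mol/L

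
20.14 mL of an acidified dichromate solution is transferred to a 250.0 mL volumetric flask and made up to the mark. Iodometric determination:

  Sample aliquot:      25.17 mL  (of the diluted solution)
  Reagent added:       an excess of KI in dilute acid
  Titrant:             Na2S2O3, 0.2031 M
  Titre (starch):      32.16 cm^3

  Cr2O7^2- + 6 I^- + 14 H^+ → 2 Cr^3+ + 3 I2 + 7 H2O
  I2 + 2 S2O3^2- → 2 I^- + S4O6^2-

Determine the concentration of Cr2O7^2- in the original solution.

n(S2O3^2-) = 0.03216 × 0.2031 = 6.532 × 10^-3 mol
n(I2) = n(S2O3^2-)/2 = 3.266 × 10^-3 mol
From the 1:3 ratio, n(Cr2O7^2-) in the aliquot = 1/3 × 3.266 × 10^-3 = 1.089 × 10^-3 mol
[Cr2O7^2-]_dilute = 1.089 × 10^-3 / 0.02517 = 0.04325 mol/L
[Cr2O7^2-]_original = 0.04325 × 250.0/20.14 = 0.5369 mol/L

0.5369 M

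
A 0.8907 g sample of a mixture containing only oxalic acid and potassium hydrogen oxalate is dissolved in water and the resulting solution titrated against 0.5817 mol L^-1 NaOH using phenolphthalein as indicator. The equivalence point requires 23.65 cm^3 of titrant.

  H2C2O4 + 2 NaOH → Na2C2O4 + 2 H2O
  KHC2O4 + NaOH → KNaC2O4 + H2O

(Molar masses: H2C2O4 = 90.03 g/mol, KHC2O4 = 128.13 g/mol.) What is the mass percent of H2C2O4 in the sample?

53.02 %

n(NaOH) = 0.02365 × 0.5817 = 0.01376 mol
Let x = n(H2C2O4), y = n(KHC2O4).
Titrant: 2x + 1y = 0.01376;  mass: 90.03x + 128.13y = 0.8907
Solving, x = 5.246 × 10^-3 mol, y = 3.266 × 10^-3 mol
mass of H2C2O4 = 5.246 × 10^-3 × 90.03 = 0.4723 g
% H2C2O4 = 0.4723 / 0.8907 × 100 = 53.02 %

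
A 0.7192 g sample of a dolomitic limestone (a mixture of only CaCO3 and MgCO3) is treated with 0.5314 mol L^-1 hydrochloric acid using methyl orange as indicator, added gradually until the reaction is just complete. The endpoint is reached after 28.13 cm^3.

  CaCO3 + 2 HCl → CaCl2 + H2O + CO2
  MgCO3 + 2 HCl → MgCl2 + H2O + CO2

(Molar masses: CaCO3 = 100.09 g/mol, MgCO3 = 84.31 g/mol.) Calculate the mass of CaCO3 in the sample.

0.5649 g

n(HCl) = 0.02813 × 0.5314 = 0.01495 mol
Let x = n(CaCO3), y = n(MgCO3).
Titrant: 2x + 2y = 0.01495;  mass: 100.09x + 84.31y = 0.7192
Solving, x = 5.644 × 10^-3 mol, y = 1.831 × 10^-3 mol
mass of CaCO3 = 5.644 × 10^-3 × 100.09 = 0.5649 g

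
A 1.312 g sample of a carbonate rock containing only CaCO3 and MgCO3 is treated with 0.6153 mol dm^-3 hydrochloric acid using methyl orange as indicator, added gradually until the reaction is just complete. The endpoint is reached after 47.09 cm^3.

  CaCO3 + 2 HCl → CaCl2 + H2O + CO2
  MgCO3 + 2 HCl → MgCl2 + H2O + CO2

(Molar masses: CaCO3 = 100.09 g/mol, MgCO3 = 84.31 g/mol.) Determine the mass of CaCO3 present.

n(HCl) = 0.04709 × 0.6153 = 0.02897 mol
Let x = n(CaCO3), y = n(MgCO3).
Titrant: 2x + 2y = 0.02897;  mass: 100.09x + 84.31y = 1.312
Solving, x = 5.740 × 10^-3 mol, y = 8.747 × 10^-3 mol
mass of CaCO3 = 5.740 × 10^-3 × 100.09 = 0.5745 g

0.5745 g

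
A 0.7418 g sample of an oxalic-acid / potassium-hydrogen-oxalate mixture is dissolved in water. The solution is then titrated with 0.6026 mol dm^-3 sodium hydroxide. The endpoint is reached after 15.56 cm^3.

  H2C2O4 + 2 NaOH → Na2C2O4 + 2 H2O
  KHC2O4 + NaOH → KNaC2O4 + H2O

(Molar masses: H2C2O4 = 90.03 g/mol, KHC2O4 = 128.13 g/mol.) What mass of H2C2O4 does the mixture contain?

n(NaOH) = 0.01556 × 0.6026 = 9.376 × 10^-3 mol
Let x = n(H2C2O4), y = n(KHC2O4).
Titrant: 2x + 1y = 9.376 × 10^-3;  mass: 90.03x + 128.13y = 0.7418
Solving, x = 2.765 × 10^-3 mol, y = 3.847 × 10^-3 mol
mass of H2C2O4 = 2.765 × 10^-3 × 90.03 = 0.2489 g

0.2489 g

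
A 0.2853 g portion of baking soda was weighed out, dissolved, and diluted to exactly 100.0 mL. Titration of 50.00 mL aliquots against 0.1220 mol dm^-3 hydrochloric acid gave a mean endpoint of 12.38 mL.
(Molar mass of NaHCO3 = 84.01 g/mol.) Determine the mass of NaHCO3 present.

NaHCO3 + HCl → NaCl + H2O + CO2
n(HCl) per titration = 0.01238 × 0.1220 = 1.510 × 10^-3 mol
n(NaHCO3) in each aliquot = 1.510 × 10^-3 mol (1:1 ratio)
n(NaHCO3) in the whole flask = 1.510 × 10^-3 × 100.0/50.00 = 3.021 × 10^-3 mol
mass of NaHCO3 = 3.021 × 10^-3 × 84.01 = 0.2538 g

0.2538 g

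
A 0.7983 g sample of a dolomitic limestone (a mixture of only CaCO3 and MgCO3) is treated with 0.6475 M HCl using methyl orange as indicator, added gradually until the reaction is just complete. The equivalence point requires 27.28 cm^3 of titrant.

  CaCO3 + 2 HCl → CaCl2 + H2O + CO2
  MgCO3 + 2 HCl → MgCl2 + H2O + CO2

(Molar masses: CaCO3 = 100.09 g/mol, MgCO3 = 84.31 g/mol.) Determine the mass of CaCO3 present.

n(HCl) = 0.02728 × 0.6475 = 0.01766 mol
Let x = n(CaCO3), y = n(MgCO3).
Titrant: 2x + 2y = 0.01766;  mass: 100.09x + 84.31y = 0.7983
Solving, x = 3.402 × 10^-3 mol, y = 5.430 × 10^-3 mol
mass of CaCO3 = 3.402 × 10^-3 × 100.09 = 0.3405 g

0.3405 g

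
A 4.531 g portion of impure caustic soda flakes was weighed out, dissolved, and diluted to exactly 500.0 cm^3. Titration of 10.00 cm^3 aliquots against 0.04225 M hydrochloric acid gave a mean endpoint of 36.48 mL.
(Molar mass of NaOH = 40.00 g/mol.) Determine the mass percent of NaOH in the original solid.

68.03 %

NaOH + HCl → NaCl + H2O
n(HCl) per titration = 0.03648 × 0.04225 = 1.541 × 10^-3 mol
n(NaOH) in each aliquot = 1.541 × 10^-3 mol (1:1 ratio)
n(NaOH) in the whole flask = 1.541 × 10^-3 × 500.0/10.00 = 0.07706 mol
mass of NaOH = 0.07706 × 40.00 = 3.083 g
% NaOH = 3.083 / 4.531 × 100 = 68.03 %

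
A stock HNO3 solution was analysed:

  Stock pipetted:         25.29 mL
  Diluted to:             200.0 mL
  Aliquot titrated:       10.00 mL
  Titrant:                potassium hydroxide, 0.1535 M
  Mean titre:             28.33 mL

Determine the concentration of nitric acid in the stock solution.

3.439 M

HNO3 + KOH → KNO3 + H2O
n(KOH) = 0.02833 × 0.1535 = 4.349 × 10^-3 mol
n(HNO3) in the aliquot = 4.349 × 10^-3 mol (1:1 ratio)
[HNO3]_dilute = 4.349 × 10^-3 / 0.01000 = 0.4349 mol/L
Dilution factor = 200.0 / 25.29 = 7.908
[HNO3]_stock = 0.4349 × 7.908 = 3.439 mol/L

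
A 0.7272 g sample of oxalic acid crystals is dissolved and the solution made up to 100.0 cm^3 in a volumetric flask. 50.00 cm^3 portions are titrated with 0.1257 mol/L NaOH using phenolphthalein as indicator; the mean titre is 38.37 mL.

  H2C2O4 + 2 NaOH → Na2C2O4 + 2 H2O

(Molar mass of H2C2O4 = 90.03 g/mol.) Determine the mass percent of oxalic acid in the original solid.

n(NaOH) per titration = 0.03837 × 0.1257 = 4.823 × 10^-3 mol
From the 1:2 ratio, n(H2C2O4) in each aliquot = 1/2 × 4.823 × 10^-3 = 2.412 × 10^-3 mol
n(H2C2O4) in the whole flask = 2.412 × 10^-3 × 100.0/50.00 = 4.823 × 10^-3 mol
mass of H2C2O4 = 4.823 × 10^-3 × 90.03 = 0.4342 g
% H2C2O4 = 0.4342 / 0.7272 × 100 = 59.71 %

59.71 %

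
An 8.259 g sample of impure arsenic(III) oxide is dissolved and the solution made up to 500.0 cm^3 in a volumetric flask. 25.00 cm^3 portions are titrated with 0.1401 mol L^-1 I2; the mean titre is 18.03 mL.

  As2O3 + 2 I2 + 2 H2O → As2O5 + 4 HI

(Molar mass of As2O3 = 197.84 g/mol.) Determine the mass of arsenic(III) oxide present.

4.997 g

n(I2) per titration = 0.01803 × 0.1401 = 2.526 × 10^-3 mol
From the 1:2 ratio, n(As2O3) in each aliquot = 1/2 × 2.526 × 10^-3 = 1.263 × 10^-3 mol
n(As2O3) in the whole flask = 1.263 × 10^-3 × 500.0/25.00 = 0.02526 mol
mass of As2O3 = 0.02526 × 197.84 = 4.997 g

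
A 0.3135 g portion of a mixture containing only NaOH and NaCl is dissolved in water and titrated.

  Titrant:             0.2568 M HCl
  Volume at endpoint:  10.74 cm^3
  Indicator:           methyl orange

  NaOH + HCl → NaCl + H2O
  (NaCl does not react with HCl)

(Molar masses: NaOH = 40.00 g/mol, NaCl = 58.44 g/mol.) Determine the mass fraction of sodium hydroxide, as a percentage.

35.19 %

n(HCl) = 0.01074 × 0.2568 = 2.758 × 10^-3 mol
Let x = n(NaOH), y = n(NaCl).
Titrant: 1x = 2.758 × 10^-3;  mass: 40.00x + 58.44y = 0.3135
Solving, x = 2.758 × 10^-3 mol, y = 3.477 × 10^-3 mol
mass of NaOH = 2.758 × 10^-3 × 40.00 = 0.1103 g
% NaOH = 0.1103 / 0.3135 × 100 = 35.19 %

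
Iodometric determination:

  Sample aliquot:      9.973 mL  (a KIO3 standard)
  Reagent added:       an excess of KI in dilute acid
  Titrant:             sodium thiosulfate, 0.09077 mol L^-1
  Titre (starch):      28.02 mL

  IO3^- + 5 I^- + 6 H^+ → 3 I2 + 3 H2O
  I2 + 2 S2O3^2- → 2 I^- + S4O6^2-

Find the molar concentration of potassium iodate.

0.04250 mol/L

n(S2O3^2-) = 0.02802 × 0.09077 = 2.543 × 10^-3 mol
n(I2) = n(S2O3^2-)/2 = 1.272 × 10^-3 mol
From the 1:3 ratio, n(IO3^-) in the aliquot = 1/3 × 1.272 × 10^-3 = 4.239 × 10^-4 mol
[IO3^-] = 4.239 × 10^-4 / 0.009973 = 0.04250 mol/L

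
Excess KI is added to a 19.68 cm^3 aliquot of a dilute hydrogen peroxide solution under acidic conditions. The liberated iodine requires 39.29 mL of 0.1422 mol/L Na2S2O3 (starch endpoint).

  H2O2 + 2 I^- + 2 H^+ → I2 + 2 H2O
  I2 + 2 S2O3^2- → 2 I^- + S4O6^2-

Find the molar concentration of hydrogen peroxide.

0.1419 mol/L

n(S2O3^2-) = 0.03929 × 0.1422 = 5.587 × 10^-3 mol
n(I2) = n(S2O3^2-)/2 = 2.794 × 10^-3 mol
n(H2O2) in the aliquot = 2.794 × 10^-3 mol (1:1 ratio)
[H2O2] = 2.794 × 10^-3 / 0.01968 = 0.1419 mol/L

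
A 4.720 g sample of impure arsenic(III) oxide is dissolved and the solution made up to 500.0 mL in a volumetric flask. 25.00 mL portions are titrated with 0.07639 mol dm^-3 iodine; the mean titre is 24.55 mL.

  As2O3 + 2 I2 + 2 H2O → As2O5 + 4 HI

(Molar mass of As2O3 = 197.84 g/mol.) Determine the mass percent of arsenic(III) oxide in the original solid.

78.61 %

n(I2) per titration = 0.02455 × 0.07639 = 1.875 × 10^-3 mol
From the 1:2 ratio, n(As2O3) in each aliquot = 1/2 × 1.875 × 10^-3 = 9.377 × 10^-4 mol
n(As2O3) in the whole flask = 9.377 × 10^-4 × 500.0/25.00 = 0.01875 mol
mass of As2O3 = 0.01875 × 197.84 = 3.710 g
% As2O3 = 3.710 / 4.720 × 100 = 78.61 %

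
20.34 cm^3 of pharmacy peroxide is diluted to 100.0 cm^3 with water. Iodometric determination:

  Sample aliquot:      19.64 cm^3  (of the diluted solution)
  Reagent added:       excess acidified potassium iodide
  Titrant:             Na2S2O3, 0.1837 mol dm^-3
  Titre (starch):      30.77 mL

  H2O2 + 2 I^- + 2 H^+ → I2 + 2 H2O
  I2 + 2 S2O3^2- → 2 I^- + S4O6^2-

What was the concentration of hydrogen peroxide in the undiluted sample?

n(S2O3^2-) = 0.03077 × 0.1837 = 5.652 × 10^-3 mol
n(I2) = n(S2O3^2-)/2 = 2.826 × 10^-3 mol
n(H2O2) in the aliquot = 2.826 × 10^-3 mol (1:1 ratio)
[H2O2]_dilute = 2.826 × 10^-3 / 0.01964 = 0.1439 mol/L
[H2O2]_original = 0.1439 × 100.0/20.34 = 0.7075 mol/L

0.7075 mol/L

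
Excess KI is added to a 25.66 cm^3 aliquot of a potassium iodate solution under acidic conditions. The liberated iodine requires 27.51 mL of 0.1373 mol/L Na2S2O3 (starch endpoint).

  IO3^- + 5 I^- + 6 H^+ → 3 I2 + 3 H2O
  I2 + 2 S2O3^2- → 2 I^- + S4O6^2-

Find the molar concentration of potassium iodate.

n(S2O3^2-) = 0.02751 × 0.1373 = 3.777 × 10^-3 mol
n(I2) = n(S2O3^2-)/2 = 1.889 × 10^-3 mol
From the 1:3 ratio, n(IO3^-) in the aliquot = 1/3 × 1.889 × 10^-3 = 6.295 × 10^-4 mol
[IO3^-] = 6.295 × 10^-4 / 0.02566 = 0.02453 mol/L

0.02453 mol/L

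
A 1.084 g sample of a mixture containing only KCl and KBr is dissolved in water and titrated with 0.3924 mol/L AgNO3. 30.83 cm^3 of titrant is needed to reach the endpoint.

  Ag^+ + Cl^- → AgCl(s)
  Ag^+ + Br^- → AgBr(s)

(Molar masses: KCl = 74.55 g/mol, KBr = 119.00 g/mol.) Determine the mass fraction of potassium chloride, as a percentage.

n(AgNO3) = 0.03083 × 0.3924 = 0.01210 mol
Let x = n(KCl), y = n(KBr).
Titrant: 1x + 1y = 0.01210;  mass: 74.55x + 119.00y = 1.084
Solving, x = 8.001 × 10^-3 mol, y = 4.097 × 10^-3 mol
mass of KCl = 8.001 × 10^-3 × 74.55 = 0.5964 g
% KCl = 0.5964 / 1.084 × 100 = 55.02 %

55.02 %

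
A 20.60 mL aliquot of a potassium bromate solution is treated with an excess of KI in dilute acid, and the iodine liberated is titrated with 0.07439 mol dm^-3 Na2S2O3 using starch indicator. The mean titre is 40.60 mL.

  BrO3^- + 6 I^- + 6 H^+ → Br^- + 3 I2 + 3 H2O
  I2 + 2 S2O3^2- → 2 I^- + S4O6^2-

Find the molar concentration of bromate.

n(S2O3^2-) = 0.04060 × 0.07439 = 3.020 × 10^-3 mol
n(I2) = n(S2O3^2-)/2 = 1.510 × 10^-3 mol
From the 1:3 ratio, n(BrO3^-) in the aliquot = 1/3 × 1.510 × 10^-3 = 5.034 × 10^-4 mol
[BrO3^-] = 5.034 × 10^-4 / 0.02060 = 0.02444 mol/L

0.02444 mol/L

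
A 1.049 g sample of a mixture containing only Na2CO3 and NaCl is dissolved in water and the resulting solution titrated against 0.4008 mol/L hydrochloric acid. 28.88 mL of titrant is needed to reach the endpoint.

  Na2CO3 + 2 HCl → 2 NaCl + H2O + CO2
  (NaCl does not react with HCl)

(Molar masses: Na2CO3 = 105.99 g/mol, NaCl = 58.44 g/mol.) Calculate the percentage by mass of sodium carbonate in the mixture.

58.48 %

n(HCl) = 0.02888 × 0.4008 = 0.01158 mol
Let x = n(Na2CO3), y = n(NaCl).
Titrant: 2x = 0.01158;  mass: 105.99x + 58.44y = 1.049
Solving, x = 5.788 × 10^-3 mol, y = 7.453 × 10^-3 mol
mass of Na2CO3 = 5.788 × 10^-3 × 105.99 = 0.6134 g
% Na2CO3 = 0.6134 / 1.049 × 100 = 58.48 %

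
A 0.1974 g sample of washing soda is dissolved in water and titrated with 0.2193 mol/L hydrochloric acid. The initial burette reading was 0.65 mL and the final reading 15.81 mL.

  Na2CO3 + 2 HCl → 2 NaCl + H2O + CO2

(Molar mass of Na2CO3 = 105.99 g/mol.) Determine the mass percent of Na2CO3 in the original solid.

n(HCl) = 0.01516 L × 0.2193 mol/L = 3.325 × 10^-3 mol
From the 1:2 ratio, n(Na2CO3) = 1/2 × 3.325 × 10^-3 = 1.662 × 10^-3 mol
mass of Na2CO3 = 1.662 × 10^-3 × 105.99 g/mol = 0.1762 g
% Na2CO3 = 0.1762 / 0.1974 × 100 = 89.25 %

89.25 %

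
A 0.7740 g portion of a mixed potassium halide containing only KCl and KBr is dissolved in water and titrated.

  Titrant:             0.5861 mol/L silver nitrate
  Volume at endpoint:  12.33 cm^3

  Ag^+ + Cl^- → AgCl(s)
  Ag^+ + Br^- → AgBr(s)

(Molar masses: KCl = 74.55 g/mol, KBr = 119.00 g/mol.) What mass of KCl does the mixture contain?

n(AgNO3) = 0.01233 × 0.5861 = 7.227 × 10^-3 mol
Let x = n(KCl), y = n(KBr).
Titrant: 1x + 1y = 7.227 × 10^-3;  mass: 74.55x + 119.00y = 0.7740
Solving, x = 1.934 × 10^-3 mol, y = 5.293 × 10^-3 mol
mass of KCl = 1.934 × 10^-3 × 74.55 = 0.1442 g

0.1442 g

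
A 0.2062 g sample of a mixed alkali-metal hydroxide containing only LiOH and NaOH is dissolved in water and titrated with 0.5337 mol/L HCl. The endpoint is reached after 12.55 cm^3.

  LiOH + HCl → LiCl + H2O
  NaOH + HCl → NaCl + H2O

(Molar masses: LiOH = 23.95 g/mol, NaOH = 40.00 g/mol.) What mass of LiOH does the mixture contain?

n(HCl) = 0.01255 × 0.5337 = 6.698 × 10^-3 mol
Let x = n(LiOH), y = n(NaOH).
Titrant: 1x + 1y = 6.698 × 10^-3;  mass: 23.95x + 40.00y = 0.2062
Solving, x = 3.845 × 10^-3 mol, y = 2.853 × 10^-3 mol
mass of LiOH = 3.845 × 10^-3 × 23.95 = 0.09210 g

0.09210 g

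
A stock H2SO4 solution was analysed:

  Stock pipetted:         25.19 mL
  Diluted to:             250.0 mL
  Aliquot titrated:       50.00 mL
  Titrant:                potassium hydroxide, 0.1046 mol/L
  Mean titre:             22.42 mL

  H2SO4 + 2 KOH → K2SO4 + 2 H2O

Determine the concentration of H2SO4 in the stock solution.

0.2327 mol/L

n(KOH) = 0.02242 × 0.1046 = 2.345 × 10^-3 mol
From the 1:2 ratio, n(H2SO4) in the aliquot = 1/2 × 2.345 × 10^-3 = 1.173 × 10^-3 mol
[H2SO4]_dilute = 1.173 × 10^-3 / 0.05000 = 0.02345 mol/L
Dilution factor = 250.0 / 25.19 = 9.925
[H2SO4]_stock = 0.02345 × 9.925 = 0.2327 mol/L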